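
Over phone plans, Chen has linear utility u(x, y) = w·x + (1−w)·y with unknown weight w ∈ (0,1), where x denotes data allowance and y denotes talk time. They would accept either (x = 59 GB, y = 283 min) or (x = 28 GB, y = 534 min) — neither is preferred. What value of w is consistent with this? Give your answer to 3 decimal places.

Indifference: w·59 + (1−w)·283 = w·28 + (1−w)·534.
Collecting terms: w·31 = (1−w)·251.
The marginal rate of substitution is 251/31, so w = 251/(31+251) = 0.890.

w = 0.890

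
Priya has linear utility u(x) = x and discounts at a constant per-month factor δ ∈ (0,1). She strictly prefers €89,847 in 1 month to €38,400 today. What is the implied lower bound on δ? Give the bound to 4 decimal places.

δ > 0.4274

The preference means 38400 < δ·89847.
So δ > 38400/89847 = 0.42739.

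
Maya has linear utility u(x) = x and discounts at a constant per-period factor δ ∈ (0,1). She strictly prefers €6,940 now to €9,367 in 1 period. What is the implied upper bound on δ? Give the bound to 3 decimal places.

Under u(x) = x this choice says 6940 > δ·9367.
So δ < 6940/9367 = 0.74090.

δ < 0.741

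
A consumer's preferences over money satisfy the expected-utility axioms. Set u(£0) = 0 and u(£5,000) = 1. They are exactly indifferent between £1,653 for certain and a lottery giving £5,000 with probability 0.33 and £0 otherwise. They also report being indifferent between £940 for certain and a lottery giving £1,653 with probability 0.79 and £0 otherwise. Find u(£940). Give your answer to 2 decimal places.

From the first indifference, u(£1,653) = 0.33·u(£5,000) + 0.67·u(£0) = 0.33·1 + 0.67·0 = 0.33.
Then u(£940) = 0.79·u(£1,653) + 0.21·u(£0) = 0.79·0.33 + 0.21·0.00 = 0.2607.

0.26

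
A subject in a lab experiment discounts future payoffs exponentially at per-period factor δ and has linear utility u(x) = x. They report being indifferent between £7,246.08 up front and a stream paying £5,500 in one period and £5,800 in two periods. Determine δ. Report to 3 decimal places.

Equating present values: 7246.08 = 5500δ + 5800δ².
So 5800δ² + 5500δ − 7246.08 = 0.
By the quadratic formula (taking the positive root), δ = (−5500 + √198359056.00) / 11600 ≈ 0.740.

δ ≈ 0.740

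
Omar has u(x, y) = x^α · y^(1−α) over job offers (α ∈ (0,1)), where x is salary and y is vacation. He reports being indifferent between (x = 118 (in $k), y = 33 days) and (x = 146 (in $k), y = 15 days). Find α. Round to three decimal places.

Indifference: 118^α · 33^(1−α) = 146^α · 15^(1−α).
(118/146)^α = (15/33)^(1−α); take logs: α·ln(118/146) = (1−α)·ln(15/33), i.e. α·-0.212922 = (1−α)·-0.788457.
With A = -0.212922 and B = -0.788457: α·A = (1−α)·B, so α = B/(A+B) = -0.788457/-1.001379 ≈ 0.787.

α ≈ 0.787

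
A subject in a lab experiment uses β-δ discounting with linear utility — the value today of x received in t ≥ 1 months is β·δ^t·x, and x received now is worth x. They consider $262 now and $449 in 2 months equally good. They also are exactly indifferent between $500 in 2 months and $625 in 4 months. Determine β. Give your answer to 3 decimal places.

β ≈ 0.729

From the later pair, β·δ^2·500 = β·δ^4·625; dividing through, δ^2 = 500/625 = 0.80000, so δ = 0.89443.
Now use the now-vs-future pair: 262 = β·δ^2·449 gives β = 262/(0.80000·449) ≈ 0.729.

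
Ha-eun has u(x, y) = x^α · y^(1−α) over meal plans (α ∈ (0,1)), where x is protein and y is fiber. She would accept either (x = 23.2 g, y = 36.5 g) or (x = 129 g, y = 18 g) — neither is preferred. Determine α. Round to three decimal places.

The Cobb–Douglas utilities coincide, so 23.2^α·36.5^(1−α) = 129^α·18^(1−α).
(23.2/129)^α = (18/36.5)^(1−α); take logs: α·ln(23.2/129) = (1−α)·ln(18/36.5), i.e. α·-1.715660 = (1−α)·-0.706941.
Thus α·(-2.422601) = -0.706941, so α = -0.706941/-2.422601 ≈ 0.292.

α ≈ 0.292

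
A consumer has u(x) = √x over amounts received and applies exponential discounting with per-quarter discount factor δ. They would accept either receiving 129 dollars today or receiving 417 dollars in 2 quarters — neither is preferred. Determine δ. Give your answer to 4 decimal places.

δ ≈ 0.7458

The payoff in 2 quarters is discounted by δ^2, so u(129) = δ^2·u(417) and δ^2 = u(129)/u(417).
Since u(x) = √x, δ^2 = √(129/417) = 0.55619.
Taking the square root: δ = 0.55619^(1/2) ≈ 0.7458.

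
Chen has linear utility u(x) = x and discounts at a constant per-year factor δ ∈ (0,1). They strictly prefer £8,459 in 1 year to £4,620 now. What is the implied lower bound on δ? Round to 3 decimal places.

δ > 0.546

Comparing present values: 4620 < δ·8459.
So δ > 4620/8459 = 0.54616.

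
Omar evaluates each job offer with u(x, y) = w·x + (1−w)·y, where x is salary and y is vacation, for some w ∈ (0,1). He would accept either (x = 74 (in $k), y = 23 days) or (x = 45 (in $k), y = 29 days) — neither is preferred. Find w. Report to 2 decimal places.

u(74,23) = u(45,29) means w·74 + (1−w)·23 = w·45 + (1−w)·29.
Collecting terms: w·29 = (1−w)·6.
So w/(1−w) = 6/29 = 0.2069, giving w = 6/(29+6) = 0.17.

w = 0.17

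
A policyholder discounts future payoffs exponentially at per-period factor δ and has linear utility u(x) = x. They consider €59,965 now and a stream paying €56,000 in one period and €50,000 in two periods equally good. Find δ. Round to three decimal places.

δ ≈ 0.670

Equating present values: 59965 = 56000δ + 50000δ².
Rearranged: 50000δ² + 56000δ − 59965 = 0.
The positive root is δ = [−56000 + √(56000² + 4·50000·59965)] / (2·50000) = (−56000 + 123000.000)/100000 ≈ 0.670.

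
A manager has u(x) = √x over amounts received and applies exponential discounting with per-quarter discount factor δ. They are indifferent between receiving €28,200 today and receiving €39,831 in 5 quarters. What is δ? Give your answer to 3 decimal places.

δ ≈ 0.966

Indifference means u(28200) = δ^5 · u(39831), so δ^5 = u(28200)/u(39831).
With u(x) = √x: δ^5 = √28200/√39831 = √(28200/39831) = 0.84142.
Hence δ = (0.84142)^(1/5) = 0.96606.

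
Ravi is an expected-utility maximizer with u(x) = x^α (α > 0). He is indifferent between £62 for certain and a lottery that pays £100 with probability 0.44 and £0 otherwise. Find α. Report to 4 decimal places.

The lottery's expected utility is 0.44·u(100) + 0.56·u(0) = 0.44·100^α (since u(0) = 0 for α > 0).
Setting u(62) equal to that: 62^α = 0.44·100^α ⇒ (62/100)^α = 0.44.
α = ln(0.44) / ln(62/100) = -0.8209806/-0.4780358 ≈ 1.7174.

α ≈ 1.7174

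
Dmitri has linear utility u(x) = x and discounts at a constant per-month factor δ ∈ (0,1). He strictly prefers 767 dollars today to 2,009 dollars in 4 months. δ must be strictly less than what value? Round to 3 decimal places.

δ < 0.786

The preference means 767 > δ^4·2009.
Hence δ^4 < 767/2009 = 0.38178, and x ↦ x^(1/4) is increasing on (0,∞).
δ < (767/2009)^(1/4) ≈ 0.786.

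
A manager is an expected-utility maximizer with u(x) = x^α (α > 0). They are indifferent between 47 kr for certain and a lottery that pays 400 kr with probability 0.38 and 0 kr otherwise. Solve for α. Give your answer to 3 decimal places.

α ≈ 0.452

EU(lottery) = 0.38·400^α + 0.62·0 = 0.38·400^α.
Indifference: 47^α = 0.38·400^α, so (47/400)^α = 0.38.
α = ln(0.38) / ln(47/400) = -0.967584/-2.141317 ≈ 0.452.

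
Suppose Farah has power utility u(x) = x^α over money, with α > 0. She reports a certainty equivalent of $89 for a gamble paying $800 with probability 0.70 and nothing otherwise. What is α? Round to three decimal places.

α ≈ 0.162

EU(lottery) = 0.70·800^α + 0.30·0 = 0.70·800^α.
Indifference: 89^α = 0.70·800^α, so (89/800)^α = 0.70.
α = ln(0.70) / ln(89/800) = -0.356675/-2.195975 ≈ 0.162.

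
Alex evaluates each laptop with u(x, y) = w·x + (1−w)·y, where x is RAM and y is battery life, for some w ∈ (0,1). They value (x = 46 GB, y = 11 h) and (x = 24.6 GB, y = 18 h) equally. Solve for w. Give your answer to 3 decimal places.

w = 0.246

Indifference: w·46 + (1−w)·11 = w·24.6 + (1−w)·18.
Rearranging, 21.4·w − 7·(1−w) = 0.
Hence w = 7/(21.4+7) = 7/28.4 = 0.246.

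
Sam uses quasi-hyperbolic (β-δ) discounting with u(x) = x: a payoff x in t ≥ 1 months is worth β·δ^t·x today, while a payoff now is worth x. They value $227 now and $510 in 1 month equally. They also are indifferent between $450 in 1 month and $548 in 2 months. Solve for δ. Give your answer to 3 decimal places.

The second indifference involves only future payoffs, so β cancels: β·δ^1·450 = β·δ^2·548, giving δ = 450/548 = 0.82117.

δ ≈ 0.821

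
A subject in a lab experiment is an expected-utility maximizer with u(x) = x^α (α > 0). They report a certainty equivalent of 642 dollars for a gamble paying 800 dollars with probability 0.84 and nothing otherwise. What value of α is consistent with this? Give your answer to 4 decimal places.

α ≈ 0.7924

Since u(0) = 0, the lottery's EU is 0.84·800^α.
Indifference: 642^α = 0.84·800^α, so (642/800)^α = 0.84.
Take logs: α = ln 0.84 / ln(642/800) ≈ 0.792431.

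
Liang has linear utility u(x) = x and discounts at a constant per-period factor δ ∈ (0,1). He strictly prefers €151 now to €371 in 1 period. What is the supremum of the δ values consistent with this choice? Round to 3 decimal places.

δ < 0.407

Under u(x) = x this choice says 151 > δ·371.
Dividing through by 371 gives δ < 0.40701.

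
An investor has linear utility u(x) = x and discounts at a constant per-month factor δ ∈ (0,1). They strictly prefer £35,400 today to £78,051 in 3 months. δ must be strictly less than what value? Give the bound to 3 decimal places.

Comparing present values: 35400 > δ^3·78051.
Dividing by 78051: δ^3 < 0.45355. Both sides are positive, so the cube root keeps the direction.
δ < (35400/78051)^(1/3) ≈ 0.768.

δ < 0.768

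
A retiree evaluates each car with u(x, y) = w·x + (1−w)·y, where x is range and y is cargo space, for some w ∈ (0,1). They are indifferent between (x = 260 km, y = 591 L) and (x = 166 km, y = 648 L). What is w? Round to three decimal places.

u(260,591) = u(166,648) means w·260 + (1−w)·591 = w·166 + (1−w)·648.
w·(260−166) = (1−w)·(648−591), i.e. w·94 = (1−w)·57.
So w/(1−w) = 57/94 = 0.6064, giving w = 57/(94+57) = 0.377.

w = 0.377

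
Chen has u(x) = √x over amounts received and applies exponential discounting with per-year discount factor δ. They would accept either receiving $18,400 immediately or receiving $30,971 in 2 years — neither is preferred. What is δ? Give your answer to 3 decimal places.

The payoff in 2 years is discounted by δ^2, so u(18400) = δ^2·u(30971) and δ^2 = u(18400)/u(30971).
Since u(x) = √x, δ^2 = √(18400/30971) = 0.77078.
Taking the square root: δ = 0.77078^(1/2) ≈ 0.878.

δ ≈ 0.878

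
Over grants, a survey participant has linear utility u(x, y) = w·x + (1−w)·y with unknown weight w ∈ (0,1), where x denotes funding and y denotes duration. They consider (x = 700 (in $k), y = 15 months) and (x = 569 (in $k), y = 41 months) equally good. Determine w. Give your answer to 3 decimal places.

w = 0.166

Equating utilities: w·700 + (1−w)·15 = w·569 + (1−w)·41.
Rearranging, 131·w − 26·(1−w) = 0.
The marginal rate of substitution is 26/131, so w = 26/(131+26) = 0.166.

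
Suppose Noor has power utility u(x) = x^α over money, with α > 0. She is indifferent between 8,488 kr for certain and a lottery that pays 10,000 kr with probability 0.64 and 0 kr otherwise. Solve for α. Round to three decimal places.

α ≈ 2.722

Since u(0) = 0, the lottery's EU is 0.64·10000^α.
Indifference: 8488^α = 0.64·10000^α, so (8488/10000)^α = 0.64.
Taking logs: α·ln(8488/10000) = ln(0.64), so α = -0.446287 / -0.163932 ≈ 2.722.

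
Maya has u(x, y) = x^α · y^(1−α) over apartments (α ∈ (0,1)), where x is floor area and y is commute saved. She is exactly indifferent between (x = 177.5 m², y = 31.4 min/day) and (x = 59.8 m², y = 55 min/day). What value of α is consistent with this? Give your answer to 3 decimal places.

Set the two utilities equal: 177.5^α·31.4^(1−α) = 59.8^α·55^(1−α).
Taking logs: α·ln 177.5 + (1−α)·ln 31.4 = α·ln 59.8 + (1−α)·ln 55, i.e. α·1.087965 = (1−α)·0.560525.
Thus α·(1.648490) = 0.560525, so α = 0.560525/1.648490 ≈ 0.340.

α ≈ 0.340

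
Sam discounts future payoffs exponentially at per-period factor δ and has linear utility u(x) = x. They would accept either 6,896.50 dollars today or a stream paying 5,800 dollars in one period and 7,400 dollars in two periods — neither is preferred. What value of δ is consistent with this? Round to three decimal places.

δ ≈ 0.650

Present value of the stream is 5800·δ + 7400·δ². Indifference gives 5800δ + 7400δ² = 6896.50.
That is, 7400δ² + 5800δ − 6896.50 = 0, a quadratic in δ.
The positive root is δ = [−5800 + √(5800² + 4·7400·6896.50)] / (2·7400) = (−5800 + 15420.000)/14800 ≈ 0.650.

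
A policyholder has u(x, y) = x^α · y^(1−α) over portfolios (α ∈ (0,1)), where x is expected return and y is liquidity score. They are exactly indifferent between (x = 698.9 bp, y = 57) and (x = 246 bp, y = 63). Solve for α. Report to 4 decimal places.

α ≈ 0.0875

Indifference: 698.9^α · 57^(1−α) = 246^α · 63^(1−α).
(698.9/246)^α = (63/57)^(1−α); take logs: α·ln(698.9/246) = (1−α)·ln(63/57), i.e. α·1.0441761 = (1−α)·0.1000835.
With A = 1.0441761 and B = 0.1000835: α·A = (1−α)·B, so α = B/(A+B) = 0.1000835/1.1442596 ≈ 0.0875.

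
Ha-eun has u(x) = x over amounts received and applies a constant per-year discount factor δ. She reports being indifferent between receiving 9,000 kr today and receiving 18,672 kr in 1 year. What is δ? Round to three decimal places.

The payoff in 1 year is discounted by δ, so u(9000) = δ·u(18672) and δ = u(9000)/u(18672).
With u(x) = x: δ = 9000/18672 = 0.48201.

δ ≈ 0.482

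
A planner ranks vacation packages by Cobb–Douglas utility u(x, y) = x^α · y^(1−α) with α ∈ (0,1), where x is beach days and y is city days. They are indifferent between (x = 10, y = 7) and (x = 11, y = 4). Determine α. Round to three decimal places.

α ≈ 0.854

The Cobb–Douglas utilities coincide, so 10^α·7^(1−α) = 11^α·4^(1−α).
Rearrange to (10/11)^α = (4/7)^(1−α) and take logs: α·-0.095310 = (1−α)·-0.559616.
With A = -0.095310 and B = -0.559616: α·A = (1−α)·B, so α = B/(A+B) = -0.559616/-0.654926 ≈ 0.854.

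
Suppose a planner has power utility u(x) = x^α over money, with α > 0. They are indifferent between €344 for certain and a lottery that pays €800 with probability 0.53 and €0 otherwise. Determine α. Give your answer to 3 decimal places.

EU(lottery) = 0.53·800^α + 0.47·0 = 0.53·800^α.
Equating: 344^α = 0.53·800^α, i.e. 0.4300^α = 0.53.
α = ln(0.53) / ln(344/800) = -0.634878/-0.843970 ≈ 0.752.

α ≈ 0.752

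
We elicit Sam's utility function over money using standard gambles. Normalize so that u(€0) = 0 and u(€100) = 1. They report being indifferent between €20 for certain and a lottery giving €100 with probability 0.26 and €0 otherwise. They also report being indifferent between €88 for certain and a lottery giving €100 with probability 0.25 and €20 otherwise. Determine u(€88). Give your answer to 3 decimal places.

0.445

From the first indifference, u(€20) = 0.26·u(€100) + 0.74·u(€0) = 0.26·1 + 0.74·0 = 0.26.
Chaining: u(€88) = 0.25·1.00 + 0.75·0.26 = 0.4450.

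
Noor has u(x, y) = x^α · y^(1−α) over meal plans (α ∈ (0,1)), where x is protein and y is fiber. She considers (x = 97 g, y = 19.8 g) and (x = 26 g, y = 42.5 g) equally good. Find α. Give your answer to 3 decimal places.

α ≈ 0.367

The Cobb–Douglas utilities coincide, so 97^α·19.8^(1−α) = 26^α·42.5^(1−α).
Taking logs: α·ln 97 + (1−α)·ln 19.8 = α·ln 26 + (1−α)·ln 42.5, i.e. α·1.316614 = (1−α)·0.763822.
So α/(1−α) = (0.763822)/(1.316614) = 0.580141, and α = 0.580141/1.580141 ≈ 0.367.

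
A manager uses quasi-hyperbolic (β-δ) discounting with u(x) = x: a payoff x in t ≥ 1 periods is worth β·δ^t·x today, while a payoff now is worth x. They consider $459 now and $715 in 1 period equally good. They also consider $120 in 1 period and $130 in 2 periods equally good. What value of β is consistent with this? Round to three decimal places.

The second indifference involves only future payoffs, so β cancels: β·δ^1·120 = β·δ^2·130, giving δ = 120/130 = 0.92308.
Substituting δ into 459 = β·δ·715: β = 459/(660.000) ≈ 0.695.

β ≈ 0.695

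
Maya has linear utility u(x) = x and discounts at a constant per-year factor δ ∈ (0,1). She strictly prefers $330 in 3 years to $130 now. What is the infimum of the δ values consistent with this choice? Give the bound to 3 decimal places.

δ > 0.733

Under u(x) = x this choice says 130 < δ^3·330.
So δ^3 > 130/330 = 0.39394; taking the cube root of both positive sides preserves the inequality.
δ > 0.39394^(1/3) = 0.733.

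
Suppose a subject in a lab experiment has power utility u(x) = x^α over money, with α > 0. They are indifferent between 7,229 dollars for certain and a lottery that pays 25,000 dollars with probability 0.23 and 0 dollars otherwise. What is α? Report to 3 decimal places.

α ≈ 1.184

Since u(0) = 0, the lottery's EU is 0.23·25000^α.
Indifference: 7229^α = 0.23·25000^α, so (7229/25000)^α = 0.23.
Taking logs: α·ln(7229/25000) = ln(0.23), so α = -1.469676 / -1.240775 ≈ 1.184.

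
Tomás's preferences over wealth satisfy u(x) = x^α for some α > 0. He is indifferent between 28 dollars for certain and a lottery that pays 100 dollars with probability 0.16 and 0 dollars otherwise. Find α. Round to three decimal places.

Since u(0) = 0, the lottery's EU is 0.16·100^α.
Equating: 28^α = 0.16·100^α, i.e. 0.2800^α = 0.16.
Take logs: α = ln 0.16 / ln(28/100) ≈ 1.43962.

α ≈ 1.440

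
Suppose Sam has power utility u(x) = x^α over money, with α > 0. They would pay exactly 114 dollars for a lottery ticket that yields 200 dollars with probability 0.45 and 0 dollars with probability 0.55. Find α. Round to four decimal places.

Since u(0) = 0, the lottery's EU is 0.45·200^α.
Indifference: 114^α = 0.45·200^α, so (114/200)^α = 0.45.
α = ln(0.45) / ln(114/200) = -0.7985077/-0.5621189 ≈ 1.4205.

α ≈ 1.4205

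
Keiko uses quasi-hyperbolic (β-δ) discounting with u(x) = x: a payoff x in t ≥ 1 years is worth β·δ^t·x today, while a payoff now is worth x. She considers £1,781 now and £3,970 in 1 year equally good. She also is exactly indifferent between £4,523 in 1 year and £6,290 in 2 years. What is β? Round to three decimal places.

The second indifference involves only future payoffs, so β cancels: β·δ^1·4523 = β·δ^2·6290, giving δ = 4523/6290 = 0.71908.
The first indifference: 1781 = β·δ·3970, so β = 1781/(δ·3970) = 1781/(0.71908·3970) ≈ 0.624.

β ≈ 0.624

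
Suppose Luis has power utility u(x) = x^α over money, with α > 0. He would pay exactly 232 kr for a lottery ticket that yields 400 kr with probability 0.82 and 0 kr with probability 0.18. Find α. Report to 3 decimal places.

α ≈ 0.364

Since u(0) = 0, the lottery's EU is 0.82·400^α.
Setting u(232) equal to that: 232^α = 0.82·400^α ⇒ (232/400)^α = 0.82.
Take logs: α = ln 0.82 / ln(232/400) ≈ 0.36431.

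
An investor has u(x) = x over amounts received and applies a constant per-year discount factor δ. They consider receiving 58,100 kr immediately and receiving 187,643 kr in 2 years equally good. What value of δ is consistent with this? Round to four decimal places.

Indifference means u(58100) = δ^2 · u(187643), so δ^2 = u(58100)/u(187643).
With u(x) = x: δ^2 = 58100/187643 = 0.30963.
So δ = 0.30963^(1/2) ≈ 0.5564.

δ ≈ 0.5564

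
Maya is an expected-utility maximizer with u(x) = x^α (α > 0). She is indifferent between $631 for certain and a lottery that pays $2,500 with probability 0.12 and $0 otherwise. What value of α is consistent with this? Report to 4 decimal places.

Since u(0) = 0, the lottery's EU is 0.12·2500^α.
Indifference: 631^α = 0.12·2500^α, so (631/2500)^α = 0.12.
α = ln(0.12) / ln(631/2500) = -2.1202635/-1.3767401 ≈ 1.5401.

α ≈ 1.5401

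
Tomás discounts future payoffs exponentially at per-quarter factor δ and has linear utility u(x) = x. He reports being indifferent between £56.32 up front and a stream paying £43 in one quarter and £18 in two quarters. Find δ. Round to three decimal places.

δ ≈ 0.940

Equating present values: 56.32 = 43δ + 18δ².
Rearranged: 18δ² + 43δ − 56.32 = 0.
δ = (−43 + √(43² + 4·18·56.32)) / (2·18) = (−43 + √5904.04) / 36 ≈ 0.940.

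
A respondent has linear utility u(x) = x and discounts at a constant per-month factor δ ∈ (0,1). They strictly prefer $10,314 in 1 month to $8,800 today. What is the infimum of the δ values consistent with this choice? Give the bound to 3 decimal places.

Comparing present values: 8800 < δ·10314.
So δ > 8800/10314 = 0.85321.

δ > 0.853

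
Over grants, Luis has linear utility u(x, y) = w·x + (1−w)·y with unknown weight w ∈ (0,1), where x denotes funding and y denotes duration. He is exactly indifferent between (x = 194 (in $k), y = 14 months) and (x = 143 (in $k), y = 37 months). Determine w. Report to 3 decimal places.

w = 0.311

u(194,14) = u(143,37) means w·194 + (1−w)·14 = w·143 + (1−w)·37.
w·(194−143) = (1−w)·(37−14), i.e. w·51 = (1−w)·23.
The marginal rate of substitution is 23/51, so w = 23/(51+23) = 0.311.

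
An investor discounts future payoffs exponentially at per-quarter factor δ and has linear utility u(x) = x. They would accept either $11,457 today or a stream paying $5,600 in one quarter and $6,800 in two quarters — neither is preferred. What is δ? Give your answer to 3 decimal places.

Present value of the stream is 5600·δ + 6800·δ². Indifference gives 5600δ + 6800δ² = 11457.
That is, 6800δ² + 5600δ − 11457 = 0, a quadratic in δ.
By the quadratic formula (taking the positive root), δ = (−5600 + √342990400.00) / 13600 ≈ 0.950.

δ ≈ 0.950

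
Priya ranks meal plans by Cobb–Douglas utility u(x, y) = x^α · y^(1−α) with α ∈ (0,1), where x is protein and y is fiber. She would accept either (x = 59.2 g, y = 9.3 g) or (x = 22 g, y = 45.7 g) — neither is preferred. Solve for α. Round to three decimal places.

Indifference: 59.2^α · 9.3^(1−α) = 22^α · 45.7^(1−α).
Taking logs: α·ln 59.2 + (1−α)·ln 9.3 = α·ln 22 + (1−α)·ln 45.7, i.e. α·0.989879 = (1−α)·1.592084.
So α/(1−α) = (1.592084)/(0.989879) = 1.608362, and α = 1.608362/2.608362 ≈ 0.617.

α ≈ 0.617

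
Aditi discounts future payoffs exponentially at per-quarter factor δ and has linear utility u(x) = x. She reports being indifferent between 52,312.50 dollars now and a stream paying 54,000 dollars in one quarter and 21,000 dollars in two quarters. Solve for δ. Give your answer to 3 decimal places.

δ ≈ 0.750

Present value of the stream is 54000·δ + 21000·δ². Indifference gives 54000δ + 21000δ² = 52312.50.
That is, 21000δ² + 54000δ − 52312.50 = 0, a quadratic in δ.
The positive root is δ = [−54000 + √(54000² + 4·21000·52312.50)] / (2·21000) = (−54000 + 85500.000)/42000 ≈ 0.750.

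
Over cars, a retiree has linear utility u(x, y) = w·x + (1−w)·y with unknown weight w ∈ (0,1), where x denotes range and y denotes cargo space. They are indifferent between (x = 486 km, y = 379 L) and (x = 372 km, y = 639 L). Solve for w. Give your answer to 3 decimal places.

Indifference: w·486 + (1−w)·379 = w·372 + (1−w)·639.
w·(486−372) = (1−w)·(639−379), i.e. w·114 = (1−w)·260.
The marginal rate of substitution is 260/114, so w = 260/(114+260) = 0.695.

w = 0.695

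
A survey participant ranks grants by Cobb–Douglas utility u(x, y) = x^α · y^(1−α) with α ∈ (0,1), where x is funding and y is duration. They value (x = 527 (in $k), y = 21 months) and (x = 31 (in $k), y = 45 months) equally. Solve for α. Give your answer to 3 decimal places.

The Cobb–Douglas utilities coincide, so 527^α·21^(1−α) = 31^α·45^(1−α).
(527/31)^α = (45/21)^(1−α); take logs: α·ln(527/31) = (1−α)·ln(45/21), i.e. α·2.833213 = (1−α)·0.762140.
With A = 2.833213 and B = 0.762140: α·A = (1−α)·B, so α = B/(A+B) = 0.762140/3.595353 ≈ 0.212.

α ≈ 0.212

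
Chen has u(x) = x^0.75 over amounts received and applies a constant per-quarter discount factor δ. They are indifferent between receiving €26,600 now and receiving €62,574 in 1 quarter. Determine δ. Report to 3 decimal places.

δ ≈ 0.526

Equating discounted utilities: u(26600) = δ·u(62574) ⇒ δ = u(26600)/u(62574).
Since u(x) = x^0.75, δ = (26600/62574)^0.75 = 0.42510^0.75 = 0.52646.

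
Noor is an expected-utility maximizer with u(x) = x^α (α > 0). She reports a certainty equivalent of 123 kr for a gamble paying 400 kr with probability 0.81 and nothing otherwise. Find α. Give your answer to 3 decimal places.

The lottery's expected utility is 0.81·u(400) + 0.19·u(0) = 0.81·400^α (since u(0) = 0 for α > 0).
Equating: 123^α = 0.81·400^α, i.e. 0.3075^α = 0.81.
α = ln(0.81) / ln(123/400) = -0.210721/-1.179280 ≈ 0.179.

α ≈ 0.179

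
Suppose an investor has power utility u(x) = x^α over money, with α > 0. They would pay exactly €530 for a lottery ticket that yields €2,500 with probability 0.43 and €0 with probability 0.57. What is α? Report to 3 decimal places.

α ≈ 0.544

Since u(0) = 0, the lottery's EU is 0.43·2500^α.
Indifference: 530^α = 0.43·2500^α, so (530/2500)^α = 0.43.
Taking logs: α·ln(530/2500) = ln(0.43), so α = -0.843970 / -1.551169 ≈ 0.544.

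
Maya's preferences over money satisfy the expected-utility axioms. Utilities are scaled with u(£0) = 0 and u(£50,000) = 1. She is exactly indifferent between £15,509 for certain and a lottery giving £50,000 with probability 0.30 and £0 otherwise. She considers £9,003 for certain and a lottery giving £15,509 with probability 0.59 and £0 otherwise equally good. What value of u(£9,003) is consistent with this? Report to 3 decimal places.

0.177

First, u(£15,509) = 0.30·u(£50,000) + 0.70·u(£0) = 0.30.
Chaining: u(£9,003) = 0.59·0.30 + 0.41·0.00 = 0.1770.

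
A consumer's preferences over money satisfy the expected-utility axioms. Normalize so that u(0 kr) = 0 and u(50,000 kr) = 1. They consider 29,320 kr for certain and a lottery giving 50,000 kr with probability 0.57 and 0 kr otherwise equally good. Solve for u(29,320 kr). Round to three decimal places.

0.570

By the standard-gamble method, u(29,320 kr) is just the indifference probability on the best outcome: 0.57.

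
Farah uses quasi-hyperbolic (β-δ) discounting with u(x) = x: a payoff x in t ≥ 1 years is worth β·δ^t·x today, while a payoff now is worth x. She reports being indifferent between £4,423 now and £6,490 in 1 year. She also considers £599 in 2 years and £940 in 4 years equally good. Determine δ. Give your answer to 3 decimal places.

δ ≈ 0.798

The second indifference involves only future payoffs, so β cancels: β·δ^2·599 = β·δ^4·940, giving δ^2 = 599/940 = 0.63723, so δ = 0.79827.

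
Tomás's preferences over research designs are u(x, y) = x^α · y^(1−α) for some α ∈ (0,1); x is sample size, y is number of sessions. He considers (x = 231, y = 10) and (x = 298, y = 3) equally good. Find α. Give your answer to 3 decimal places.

α ≈ 0.825

Set the two utilities equal: 231^α·10^(1−α) = 298^α·3^(1−α).
Rearrange to (231/298)^α = (3/10)^(1−α) and take logs: α·-0.254676 = (1−α)·-1.203973.
So α/(1−α) = (-1.203973)/(-0.254676) = 4.727469, and α = 4.727469/5.727469 ≈ 0.825.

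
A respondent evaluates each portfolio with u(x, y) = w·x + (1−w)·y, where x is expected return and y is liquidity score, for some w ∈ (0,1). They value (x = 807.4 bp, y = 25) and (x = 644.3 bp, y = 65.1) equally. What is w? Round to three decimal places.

Equating utilities: w·807.4 + (1−w)·25 = w·644.3 + (1−w)·65.1.
Rearranging, 163.1·w − 40.1·(1−w) = 0.
The marginal rate of substitution is 40.1/163.1, so w = 40.1/(163.1+40.1) = 0.197.

w = 0.197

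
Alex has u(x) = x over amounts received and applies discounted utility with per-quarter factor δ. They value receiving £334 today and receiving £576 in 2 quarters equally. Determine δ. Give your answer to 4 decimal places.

The payoff in 2 quarters is discounted by δ^2, so u(334) = δ^2·u(576) and δ^2 = u(334)/u(576).
With u(x) = x: δ^2 = 334/576 = 0.57986.
Taking the square root: δ = 0.57986^(1/2) ≈ 0.7615.

δ ≈ 0.7615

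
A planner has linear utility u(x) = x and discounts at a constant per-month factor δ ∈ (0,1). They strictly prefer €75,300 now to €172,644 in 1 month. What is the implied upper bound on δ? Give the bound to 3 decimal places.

Comparing present values: 75300 > δ·172644.
Dividing through by 172644 gives δ < 0.43616.

δ < 0.436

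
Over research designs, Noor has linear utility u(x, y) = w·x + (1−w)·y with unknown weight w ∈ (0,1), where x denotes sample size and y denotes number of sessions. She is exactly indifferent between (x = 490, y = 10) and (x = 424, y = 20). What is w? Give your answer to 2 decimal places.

w = 0.13

Indifference: w·490 + (1−w)·10 = w·424 + (1−w)·20.
Rearranging, 66·w − 10·(1−w) = 0.
The marginal rate of substitution is 10/66, so w = 10/(66+10) = 0.13.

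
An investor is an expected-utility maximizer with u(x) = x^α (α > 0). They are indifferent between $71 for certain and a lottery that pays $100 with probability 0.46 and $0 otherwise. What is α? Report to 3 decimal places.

EU(lottery) = 0.46·100^α + 0.54·0 = 0.46·100^α.
Indifference: 71^α = 0.46·100^α, so (71/100)^α = 0.46.
Take logs: α = ln 0.46 / ln(71/100) ≈ 2.26730.

α ≈ 2.267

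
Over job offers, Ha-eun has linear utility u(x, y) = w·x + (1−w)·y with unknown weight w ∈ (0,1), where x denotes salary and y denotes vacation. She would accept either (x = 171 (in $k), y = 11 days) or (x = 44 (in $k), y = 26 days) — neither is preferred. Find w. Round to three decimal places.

Indifference: w·171 + (1−w)·11 = w·44 + (1−w)·26.
w·(171−44) = (1−w)·(26−11), i.e. w·127 = (1−w)·15.
Hence w = 15/(127+15) = 15/142 = 0.106.

w = 0.106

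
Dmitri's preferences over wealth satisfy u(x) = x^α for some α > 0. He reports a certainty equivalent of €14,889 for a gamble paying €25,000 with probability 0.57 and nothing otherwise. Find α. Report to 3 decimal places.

The lottery's expected utility is 0.57·u(25000) + 0.43·u(0) = 0.57·25000^α (since u(0) = 0 for α > 0).
Indifference: 14889^α = 0.57·25000^α, so (14889/25000)^α = 0.57.
Take logs: α = ln 0.57 / ln(14889/25000) ≈ 1.08464.

α ≈ 1.085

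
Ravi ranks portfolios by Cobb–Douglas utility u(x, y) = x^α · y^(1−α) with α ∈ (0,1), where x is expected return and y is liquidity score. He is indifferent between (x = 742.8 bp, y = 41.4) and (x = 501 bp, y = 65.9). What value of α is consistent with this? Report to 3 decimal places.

α ≈ 0.541

Set the two utilities equal: 742.8^α·41.4^(1−α) = 501^α·65.9^(1−α).
Taking logs: α·ln 742.8 + (1−α)·ln 41.4 = α·ln 501 + (1−α)·ln 65.9, i.e. α·0.393821 = (1−α)·0.464858.
So α/(1−α) = (0.464858)/(0.393821) = 1.180379, and α = 1.180379/2.180379 ≈ 0.541.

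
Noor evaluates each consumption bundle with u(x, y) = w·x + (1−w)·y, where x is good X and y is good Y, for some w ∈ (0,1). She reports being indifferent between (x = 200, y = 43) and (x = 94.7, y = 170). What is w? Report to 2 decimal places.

w = 0.55

u(200,43) = u(94.7,170) means w·200 + (1−w)·43 = w·94.7 + (1−w)·170.
w·(200−94.7) = (1−w)·(170−43), i.e. w·105.3 = (1−w)·127.
Hence w = 127/(105.3+127) = 127/232.3 = 0.55.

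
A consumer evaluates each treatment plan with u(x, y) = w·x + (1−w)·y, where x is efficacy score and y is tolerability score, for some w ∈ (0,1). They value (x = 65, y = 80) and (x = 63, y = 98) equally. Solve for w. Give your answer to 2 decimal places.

Indifference: w·65 + (1−w)·80 = w·63 + (1−w)·98.
Rearranging, 2·w − 18·(1−w) = 0.
Hence w = 18/(2+18) = 18/20 = 0.90.

w = 0.90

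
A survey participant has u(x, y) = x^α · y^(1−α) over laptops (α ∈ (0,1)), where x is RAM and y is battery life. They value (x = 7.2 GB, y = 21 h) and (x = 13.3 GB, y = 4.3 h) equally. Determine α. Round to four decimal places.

Indifference: 7.2^α · 21^(1−α) = 13.3^α · 4.3^(1−α).
Rearrange to (7.2/13.3)^α = (4.3/21)^(1−α) and take logs: α·-0.6136830 = (1−α)·-1.5859074.
Thus α·(-2.1995904) = -1.5859074, so α = -1.5859074/-2.1995904 ≈ 0.7210.

α ≈ 0.7210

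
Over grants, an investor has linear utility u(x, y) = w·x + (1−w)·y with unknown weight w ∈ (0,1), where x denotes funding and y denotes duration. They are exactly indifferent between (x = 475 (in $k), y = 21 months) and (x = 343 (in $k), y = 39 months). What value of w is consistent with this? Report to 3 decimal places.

Indifference: w·475 + (1−w)·21 = w·343 + (1−w)·39.
Rearranging, 132·w − 18·(1−w) = 0.
So w/(1−w) = 18/132 = 0.1364, giving w = 18/(132+18) = 0.120.

w = 0.120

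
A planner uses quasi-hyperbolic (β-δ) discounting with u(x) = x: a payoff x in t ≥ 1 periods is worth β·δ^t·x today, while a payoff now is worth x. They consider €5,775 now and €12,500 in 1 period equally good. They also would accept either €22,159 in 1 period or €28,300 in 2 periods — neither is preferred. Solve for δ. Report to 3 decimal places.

δ ≈ 0.783

Both payoffs in the second observation are in the future, so β drops out: δ^1·22159 = δ^2·28300 ⇒ δ = 22159/28300 = 0.78300.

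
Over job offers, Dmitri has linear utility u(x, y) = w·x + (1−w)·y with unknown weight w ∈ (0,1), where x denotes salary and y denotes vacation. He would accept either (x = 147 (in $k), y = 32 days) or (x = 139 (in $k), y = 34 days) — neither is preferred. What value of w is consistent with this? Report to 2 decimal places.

w = 0.20

Indifference: w·147 + (1−w)·32 = w·139 + (1−w)·34.
Collecting terms: w·8 = (1−w)·2.
The marginal rate of substitution is 2/8, so w = 2/(8+2) = 0.20.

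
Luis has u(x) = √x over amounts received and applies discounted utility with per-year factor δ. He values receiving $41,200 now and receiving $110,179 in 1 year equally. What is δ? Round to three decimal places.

Indifference means u(41200) = δ · u(110179), so δ = u(41200)/u(110179).
With u(x) = √x: δ = √41200/√110179 = √(41200/110179) = 0.61150.

δ ≈ 0.612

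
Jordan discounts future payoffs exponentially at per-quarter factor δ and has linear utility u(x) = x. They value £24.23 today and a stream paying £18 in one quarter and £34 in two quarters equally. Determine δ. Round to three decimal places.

Present value of the stream is 18·δ + 34·δ². Indifference gives 18δ + 34δ² = 24.23.
So 34δ² + 18δ − 24.23 = 0.
δ = (−18 + √(18² + 4·34·24.23)) / (2·34) = (−18 + √3619.28) / 68 ≈ 0.620.

δ ≈ 0.620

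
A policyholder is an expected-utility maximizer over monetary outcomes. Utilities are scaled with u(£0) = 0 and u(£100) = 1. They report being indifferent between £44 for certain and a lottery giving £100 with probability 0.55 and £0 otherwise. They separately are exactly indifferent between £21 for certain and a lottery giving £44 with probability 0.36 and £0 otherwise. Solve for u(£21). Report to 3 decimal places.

0.198

The first gamble pins u(£44): it must equal 0.55·1 + 0.45·0 = 0.55.
Chaining: u(£21) = 0.36·0.55 + 0.64·0.00 = 0.1980.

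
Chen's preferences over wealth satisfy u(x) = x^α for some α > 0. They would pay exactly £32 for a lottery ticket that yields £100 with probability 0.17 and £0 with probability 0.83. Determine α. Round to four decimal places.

α ≈ 1.5551

Since u(0) = 0, the lottery's EU is 0.17·100^α.
Setting u(32) equal to that: 32^α = 0.17·100^α ⇒ (32/100)^α = 0.17.
α = ln(0.17) / ln(32/100) = -1.7719568/-1.1394343 ≈ 1.5551.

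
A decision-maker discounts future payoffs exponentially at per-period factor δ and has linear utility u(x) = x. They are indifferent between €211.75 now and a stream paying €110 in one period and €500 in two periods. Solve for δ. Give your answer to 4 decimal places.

Equating present values: 211.75 = 110δ + 500δ².
That is, 500δ² + 110δ − 211.75 = 0, a quadratic in δ.
δ = (−110 + √(110² + 4·500·211.75)) / (2·500) = (−110 + √435600.00) / 1000 ≈ 0.5500.

δ ≈ 0.5500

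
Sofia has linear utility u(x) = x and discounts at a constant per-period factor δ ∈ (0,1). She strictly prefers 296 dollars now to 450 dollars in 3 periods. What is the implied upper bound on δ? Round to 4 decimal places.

δ < 0.8697

Under u(x) = x this choice says 296 > δ^3·450.
Hence δ^3 < 296/450 = 0.65778, and x ↦ x^(1/3) is increasing on (0,∞).
δ < (296/450)^(1/3) ≈ 0.8697.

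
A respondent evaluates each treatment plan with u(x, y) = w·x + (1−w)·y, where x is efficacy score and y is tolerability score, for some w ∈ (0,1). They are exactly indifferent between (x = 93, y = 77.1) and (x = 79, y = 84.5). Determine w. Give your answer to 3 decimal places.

w = 0.346

Indifference: w·93 + (1−w)·77.1 = w·79 + (1−w)·84.5.
Collecting terms: w·14 = (1−w)·7.4.
So w/(1−w) = 7.4/14 = 0.5286, giving w = 7.4/(14+7.4) = 0.346.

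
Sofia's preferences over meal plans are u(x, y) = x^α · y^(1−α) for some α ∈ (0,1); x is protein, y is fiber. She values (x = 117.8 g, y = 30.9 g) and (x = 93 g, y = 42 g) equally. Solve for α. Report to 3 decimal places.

α ≈ 0.565

Set the two utilities equal: 117.8^α·30.9^(1−α) = 93^α·42^(1−α).
(117.8/93)^α = (42/30.9)^(1−α); take logs: α·ln(117.8/93) = (1−α)·ln(42/30.9), i.e. α·0.236389 = (1−α)·0.306913.
Thus α·(0.543302) = 0.306913, so α = 0.306913/0.543302 ≈ 0.565.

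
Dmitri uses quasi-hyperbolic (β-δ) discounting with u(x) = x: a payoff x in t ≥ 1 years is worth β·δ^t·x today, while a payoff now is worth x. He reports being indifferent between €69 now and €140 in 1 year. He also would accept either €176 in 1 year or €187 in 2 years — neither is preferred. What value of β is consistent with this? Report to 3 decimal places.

The second indifference involves only future payoffs, so β cancels: β·δ^1·176 = β·δ^2·187, giving δ = 176/187 = 0.94118.
The first indifference: 69 = β·δ·140, so β = 69/(δ·140) = 69/(0.94118·140) ≈ 0.524.

β ≈ 0.524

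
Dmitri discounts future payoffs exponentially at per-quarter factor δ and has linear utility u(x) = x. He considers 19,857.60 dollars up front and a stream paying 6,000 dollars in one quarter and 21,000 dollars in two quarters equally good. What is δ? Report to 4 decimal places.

δ ≈ 0.8400

Present value of the stream is 6000·δ + 21000·δ². Indifference gives 6000δ + 21000δ² = 19857.60.
Rearranged: 21000δ² + 6000δ − 19857.60 = 0.
By the quadratic formula (taking the positive root), δ = (−6000 + √1704038400.00) / 42000 ≈ 0.8400.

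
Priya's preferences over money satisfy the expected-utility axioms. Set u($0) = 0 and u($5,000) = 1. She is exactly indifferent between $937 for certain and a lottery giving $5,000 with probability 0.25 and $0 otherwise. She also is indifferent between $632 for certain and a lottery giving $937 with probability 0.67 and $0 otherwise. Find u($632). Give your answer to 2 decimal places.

First, u($937) = 0.25·u($5,000) + 0.75·u($0) = 0.25.
The second indifference gives u($632) = 0.67·u($937) + 0.33·u($0) = 0.67·0.25 + 0.33·0.00 = 0.1675.

0.17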